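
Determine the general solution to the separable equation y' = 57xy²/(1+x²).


Separate: dy/y² = 57x/(1+x²) dx.
Integrate LHS: ∫ dy/y² = -1/y.
Integrate RHS via u = 1+x²: (57/2)ln(1+x²) + C.
Result: -1/y = (57/2)ln(1+x²) + C.


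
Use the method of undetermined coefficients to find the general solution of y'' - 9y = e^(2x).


Characteristic roots of r² - 9 = 0 are -3, 3.
y_h = C₁e^(-3x) + C₂e^(3x).
Forcing exponent 2 is not a characteristic root; try y_p = Ae^(2x).
Substitute: A·(4 + (0)·2 + (-9)) = A·-5 = 1, so A = -1/5.
General solution: y = C₁e^(-3x) + C₂e^(3x) - (1/5)e^(2x).


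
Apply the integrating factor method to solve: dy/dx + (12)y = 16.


P(x) = 12, Q(x) = 16; integrating factor μ = e^(12x).
(μ y)' = 16e^(12x) ⇒ μ y = (4/3)e^(12x) + C.
Divide by μ: y = 4/3 + Ce^(-12x).


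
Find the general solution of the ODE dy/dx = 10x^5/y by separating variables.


Separate variables: y dy = 10x^5 dx.
Integrate both sides: y²/2 = (5/3)x^6 + C₀.
Multiply by 2: y² = (10/3)x^6 + C.


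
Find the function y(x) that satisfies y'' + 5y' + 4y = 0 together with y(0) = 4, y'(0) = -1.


Characteristic roots of r² + 5r + 4 = 0 are -1, -4.
General solution y = c₁ e^(-x) + c₂ e^(-4x).
Apply y(0) = 4: c₁ + c₂ = 4. Apply y'(0) = -1: -1 c₁ - 4 c₂ = -1.
Solve: c₁ = 5, c₂ = -1.
Particular solution: y = 5e^(-x) - e^(-4x).


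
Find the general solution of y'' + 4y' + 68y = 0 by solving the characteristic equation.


Characteristic equation: r² + 4r + 68 = 0.
Discriminant is negative; roots r = -2 ± 8i (complex conjugate pair).
General solution uses e^(α x)(C₁ cos(β x) + C₂ sin(β x)): y = e^(-2x)(C₁cos(8x) + C₂sin(8x)).


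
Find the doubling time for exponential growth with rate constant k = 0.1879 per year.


Exponential growth: P(t) = P₀ e^(0.1879t). Set P(t)/P₀ = 2: e^(0.1879t) = 2.
Solve: t = ln(2)/0.1879 ≈ 3.69 years.


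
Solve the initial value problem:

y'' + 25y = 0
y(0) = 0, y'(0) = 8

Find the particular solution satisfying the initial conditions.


Characteristic roots of r² + 25 = 0 are ±5i, so y = C₁cos(5x) + C₂sin(5x).
Apply y(0) = 0: C₁ = 0. Differentiate and apply y'(0) = 8: 5·C₂ = 8, so C₂ = 8/5.
Particular solution: y = (8/5)sin(5x).


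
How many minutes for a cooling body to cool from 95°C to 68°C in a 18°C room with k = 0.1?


From T(t) = T_a + (T₀ - T_a)e^(-kt), set T(t) = 68:
(68 - 18) / (95 - 18) = e^(-0.1t), so t = -ln(0.649)/0.1 ≈ 4.3 minutes.


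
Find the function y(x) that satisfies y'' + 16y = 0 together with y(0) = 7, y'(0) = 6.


Characteristic roots of r² + 16 = 0 are ±4i, so y = C₁cos(4x) + C₂sin(4x).
Apply y(0) = 7: C₁ = 7. Differentiate and apply y'(0) = 6: 4·C₂ = 6, so C₂ = 3/2.
Particular solution: y = 7cos(4x) + (3/2)sin(4x).


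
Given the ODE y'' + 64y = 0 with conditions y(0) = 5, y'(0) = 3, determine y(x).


Characteristic roots of r² + 64 = 0 are ±8i, so y = C₁cos(8x) + C₂sin(8x).
Apply y(0) = 5: C₁ = 5. Differentiate and apply y'(0) = 3: 8·C₂ = 3, so C₂ = 3/8.
Particular solution: y = 5cos(8x) + (3/8)sin(8x).


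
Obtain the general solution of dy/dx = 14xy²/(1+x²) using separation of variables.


Separate: dy/y² = 14x/(1+x²) dx.
Integrate LHS: ∫ dy/y² = -1/y.
Integrate RHS via u = 1+x²: 7ln(1+x²) + C.
Result: -1/y = 7ln(1+x²) + C.


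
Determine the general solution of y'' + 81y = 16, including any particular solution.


Homogeneous part: r² + 81 = 0 ⇒ r = ±9i, so y_h = C₁cos(9x) + C₂sin(9x).
Try constant y_p = A; plug in: 81A = 16 ⇒ A = 16/81.
General solution: y = C₁cos(9x) + C₂sin(9x) + 16/81.


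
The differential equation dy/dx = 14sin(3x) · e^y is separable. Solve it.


Separate: e^(-y) dy = 14sin(3x) dx.
Integrate: -e^(-y) = -(14/3)cos(3x) + C₀.
Rearrange: e^(-y) = (14/3)cos(3x) + C.


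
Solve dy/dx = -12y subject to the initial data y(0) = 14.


General solution of y' = -12y is y = Ce^(-12x).
Apply y(0) = 14: C = 14.
Particular solution: y = 14e^(-12x).


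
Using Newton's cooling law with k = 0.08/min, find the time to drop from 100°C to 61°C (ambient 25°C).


From T(t) = T_a + (T₀ - T_a)e^(-kt), set T(t) = 61:
(61 - 25) / (100 - 25) = e^(-0.08t), so t = -ln(0.480)/0.08 ≈ 9.2 minutes.


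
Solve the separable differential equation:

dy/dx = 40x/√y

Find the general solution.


Separate: √y dy = 40x dx.
Integrate: (2/3)y^(3/2) = 20x² + C.


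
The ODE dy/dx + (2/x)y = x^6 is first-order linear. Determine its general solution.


P(x) = 2/x ⇒ μ = x^2.
(x^2 y)' = x^2·x^6 = x^8.
Integrate: x^2 y = x^9/(9) + C.
Solve for y: y = (1/9)x^7 + C/x^2.


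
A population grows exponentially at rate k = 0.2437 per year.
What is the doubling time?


Exponential growth: P(t) = P₀ e^(0.2437t). Set P(t)/P₀ = 2: e^(0.2437t) = 2.
Solve: t = ln(2)/0.2437 ≈ 2.84 years.


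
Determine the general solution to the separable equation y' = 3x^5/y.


Separate variables: y dy = 3x^5 dx.
Integrate both sides: y²/2 = (1/2)x^6 + C₀.
Multiply by 2: y² = x^6 + C.


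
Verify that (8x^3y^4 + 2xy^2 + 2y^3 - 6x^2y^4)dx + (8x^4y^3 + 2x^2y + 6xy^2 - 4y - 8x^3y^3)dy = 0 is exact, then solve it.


Check exactness: ∂M/∂y = 32x^3y^3 + 4xy + 6y^2 - 24x^2y^3 and ∂N/∂x = 32x^3y^3 + 4xy + 6y^2 - 24x^2y^3; equal, so the equation is exact.
Integrate M with respect to x (treating y as constant): ∫M dx = 2x^4y^4 + x^2y^2 + 2xy^3 - 2x^3y^4 + h(y).
Differentiate w.r.t. y and set equal to N: the x-dependent terms already match, leaving h'(y) = -4y. Integrate: h(y) = -2y^2.
So F(x,y) = 2x^4y^4 + x^2y^2 + 2xy^3 - 2y^2 - 2x^3y^4.
General solution: 2x^4y^4 + x^2y^2 + 2xy^3 - 2y^2 - 2x^3y^4 = C.


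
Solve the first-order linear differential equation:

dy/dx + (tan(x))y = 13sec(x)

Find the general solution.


P(x) = tan(x) ⇒ μ = e^(∫tan(x)dx) = sec(x).
(sec(x) y)' = 13sec²(x) ⇒ sec(x) y = 13tan(x) + C.
Multiply by cos(x): y = 13sin(x) + C·cos(x).


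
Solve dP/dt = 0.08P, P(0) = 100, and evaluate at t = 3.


The ODE dP/dt = 0.08P has solution P(t) = P(0)e^(0.08t).
Substitute P(0) = 100 and t = 3: P(3) = 100 e^(0.24) ≈ 127.


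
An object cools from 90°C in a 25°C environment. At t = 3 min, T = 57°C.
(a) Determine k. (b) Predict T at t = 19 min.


Newton's law: T(t) = T_a + (T₀ - T_a)e^(-kt).
(a) Use T(3) = 57: (57 - 25)/(90 - 25) = e^(-k·3), so k = -ln(0.492)/3 ≈ 0.2362.
(b) Apply k to t = 19: T(19) = 25 + (65)e^(-4.488) ≈ 25.7°C.


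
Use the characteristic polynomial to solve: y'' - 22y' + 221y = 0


Characteristic equation: r² - 22r + 221 = 0.
Discriminant is negative; roots r = 11 ± 10i (complex conjugate pair).
General solution uses e^(α x)(C₁ cos(β x) + C₂ sin(β x)): y = e^(11x)(C₁cos(10x) + C₂sin(10x)).


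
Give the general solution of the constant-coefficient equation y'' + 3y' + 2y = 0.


Characteristic equation: r² + 3r + 2 = 0.
Factor: (r + 2)(r + 1) = 0 ⇒ r = -2, -1 (distinct real).
General solution: y = C₁e^(-2x) + C₂e^(-x).


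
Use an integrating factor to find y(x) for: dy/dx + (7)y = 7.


P(x) = 7, Q(x) = 7; integrating factor μ = e^(7x).
(μ y)' = 7e^(7x) ⇒ μ y = e^(7x) + C.
Divide by μ: y = 1 + Ce^(-7x).


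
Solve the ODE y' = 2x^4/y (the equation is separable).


Separate variables: y dy = 2x^4 dx.
Integrate both sides: y²/2 = (2/5)x^5 + C₀.
Multiply by 2: y² = (4/5)x^5 + C.


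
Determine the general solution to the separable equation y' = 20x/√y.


Separate: √y dy = 20x dx.
Integrate: (2/3)y^(3/2) = 10x² + C.


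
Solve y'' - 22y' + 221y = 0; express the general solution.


Characteristic equation: r² - 22r + 221 = 0.
Discriminant is negative; roots r = 11 ± 10i (complex conjugate pair).
General solution uses e^(α x)(C₁ cos(β x) + C₂ sin(β x)): y = e^(11x)(C₁cos(10x) + C₂sin(10x)).


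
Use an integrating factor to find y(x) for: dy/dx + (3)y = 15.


P(x) = 3, Q(x) = 15; integrating factor μ = e^(3x).
(μ y)' = 15e^(3x) ⇒ μ y = 5e^(3x) + C.
Divide by μ: y = 5 + Ce^(-3x).


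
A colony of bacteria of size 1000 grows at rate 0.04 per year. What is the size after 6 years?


The ODE dP/dt = 0.04P has solution P(t) = P(0)e^(0.04t).
Substitute P(0) = 1000 and t = 6: P(6) = 1000 e^(0.24) ≈ 1271.


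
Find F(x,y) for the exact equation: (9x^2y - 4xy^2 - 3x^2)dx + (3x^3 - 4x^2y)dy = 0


Check exactness: ∂M/∂y = 9x^2 - 8xy and ∂N/∂x = 9x^2 - 8xy; equal, so the equation is exact.
Integrate M with respect to x (treating y as constant): ∫M dx = 3x^3y - 2x^2y^2 - x^3 + h(y).
Differentiate w.r.t. y and set equal to N: all terms match, so h'(y) = 0 and h is a constant absorbed into C.
General solution: 3x^3y - 2x^2y^2 - x^3 = C.


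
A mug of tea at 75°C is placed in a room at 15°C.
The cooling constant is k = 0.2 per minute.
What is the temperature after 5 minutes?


Newton's law: dT/dt = -k(T - T_a) has solution T(t) = T_a + (T₀ - T_a)e^(-kt).
Plug in T_a = 15, T₀ = 75, k = 0.2, t = 5: T(5) = 15 + (60)e^(-1.00) ≈ 37.1°C.


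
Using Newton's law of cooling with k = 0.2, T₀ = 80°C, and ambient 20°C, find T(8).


Newton's law: dT/dt = -k(T - T_a) has solution T(t) = T_a + (T₀ - T_a)e^(-kt).
Plug in T_a = 20, T₀ = 80, k = 0.2, t = 8: T(8) = 20 + (60)e^(-1.60) ≈ 32.1°C.


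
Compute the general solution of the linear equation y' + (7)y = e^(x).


P(x) = 7 ⇒ μ = e^(7x).
(μ y)' = e^(8x) ⇒ μ y = e^(8x)/8 + C.
Divide by μ: y = (1/8)e^(x) + Ce^(-7x).


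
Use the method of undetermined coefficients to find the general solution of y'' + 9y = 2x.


Homogeneous: r² + 9 = 0 ⇒ r = ±3i, y_h = C₁cos(3x) + C₂sin(3x).
Polynomial forcing; try y_p = Ax + B. Then y_p'' + 9 y_p = 9(Ax + B) = 2x, so B = 0 and A = 2/9.
General solution: y = C₁cos(3x) + C₂sin(3x) + (2/9)x.


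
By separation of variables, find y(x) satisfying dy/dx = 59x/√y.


Separate: √y dy = 59x dx.
Integrate: (2/3)y^(3/2) = (59/2)x² + C.


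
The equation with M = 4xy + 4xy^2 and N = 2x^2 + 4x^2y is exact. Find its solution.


Check exactness: ∂M/∂y = 4x + 8xy and ∂N/∂x = 4x + 8xy; equal, so the equation is exact.
Integrate M with respect to x (treating y as constant): ∫M dx = 2x^2y + 2x^2y^2 + h(y).
Differentiate w.r.t. y and set equal to N: all terms match, so h'(y) = 0 and h is a constant absorbed into C.
General solution: 2x^2y + 2x^2y^2 = C.


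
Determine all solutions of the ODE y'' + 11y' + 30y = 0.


Characteristic equation: r² + 11r + 30 = 0.
Factor: (r + 6)(r + 5) = 0 ⇒ r = -6, -5 (distinct real).
General solution: y = C₁e^(-6x) + C₂e^(-5x).


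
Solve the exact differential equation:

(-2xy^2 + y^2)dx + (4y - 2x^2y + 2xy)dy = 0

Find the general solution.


Check exactness: ∂M/∂y = -4xy + 2y and ∂N/∂x = -4xy + 2y; equal, so the equation is exact.
Integrate M with respect to x (treating y as constant): ∫M dx = -x^2y^2 + xy^2 + h(y).
Differentiate w.r.t. y and set equal to N: the x-dependent terms already match, leaving h'(y) = 4y. Integrate: h(y) = 2y^2.
So F(x,y) = 2y^2 - x^2y^2 + xy^2.
General solution: 2y^2 - x^2y^2 + xy^2 = C.


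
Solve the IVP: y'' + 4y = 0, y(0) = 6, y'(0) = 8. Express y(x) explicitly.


Characteristic roots of r² + 4 = 0 are ±2i, so y = C₁cos(2x) + C₂sin(2x).
Apply y(0) = 6: C₁ = 6. Differentiate and apply y'(0) = 8: 2·C₂ = 8, so C₂ = 4.
Particular solution: y = 6cos(2x) + 4sin(2x).


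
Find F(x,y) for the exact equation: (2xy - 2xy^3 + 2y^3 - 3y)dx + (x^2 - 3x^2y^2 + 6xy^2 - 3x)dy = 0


Check exactness: ∂M/∂y = 2x - 6xy^2 + 6y^2 - 3 and ∂N/∂x = 2x - 6xy^2 + 6y^2 - 3; equal, so the equation is exact.
Integrate M with respect to x (treating y as constant): ∫M dx = x^2y - x^2y^3 + 2xy^3 - 3xy + h(y).
Differentiate w.r.t. y and set equal to N: all terms match, so h'(y) = 0 and h is a constant absorbed into C.
General solution: x^2y - x^2y^3 + 2xy^3 - 3xy = C.


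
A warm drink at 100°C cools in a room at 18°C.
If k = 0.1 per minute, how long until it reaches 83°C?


From T(t) = T_a + (T₀ - T_a)e^(-kt), set T(t) = 83:
(83 - 18) / (100 - 18) = e^(-0.1t), so t = -ln(0.793)/0.1 ≈ 2.3 minutes.


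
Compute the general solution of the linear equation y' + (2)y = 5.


P(x) = 2, Q(x) = 5; integrating factor μ = e^(2x).
(μ y)' = 5e^(2x) ⇒ μ y = (5/2)e^(2x) + C.
Divide by μ: y = 5/2 + Ce^(-2x).


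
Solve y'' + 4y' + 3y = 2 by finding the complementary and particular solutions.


Characteristic roots of r² + 4r + 3 = 0 are -3, -1.
y_h = C₁e^(-3x) + C₂e^(-x).
Constant forcing; try y_p = A. Then 3A = 2 ⇒ A = 2/3.
General solution: y = C₁e^(-3x) + C₂e^(-x) + 2/3.


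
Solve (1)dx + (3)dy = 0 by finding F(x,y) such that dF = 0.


Check exactness: ∂M/∂y = 0 and ∂N/∂x = 0; equal, so the equation is exact.
Integrate M with respect to x (treating y as constant): ∫M dx = x + h(y).
Differentiate w.r.t. y and set equal to N: the x-dependent terms already match, leaving h'(y) = 3. Integrate: h(y) = 3y.
So F(x,y) = 3y + x.
General solution: 3y + x = C.


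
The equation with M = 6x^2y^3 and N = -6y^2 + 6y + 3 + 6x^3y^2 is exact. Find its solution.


Check exactness: ∂M/∂y = 18x^2y^2 and ∂N/∂x = 18x^2y^2; equal, so the equation is exact.
Integrate M with respect to x (treating y as constant): ∫M dx = 2x^3y^3 + h(y).
Differentiate w.r.t. y and set equal to N: the x-dependent terms already match, leaving h'(y) = -6y^2 + 6y + 3. Integrate: h(y) = -2y^3 + 3y^2 + 3y.
So F(x,y) = -2y^3 + 3y^2 + 3y + 2x^3y^3.
General solution: -2y^3 + 3y^2 + 3y + 2x^3y^3 = C.


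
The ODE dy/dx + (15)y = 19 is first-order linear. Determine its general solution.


P(x) = 15, Q(x) = 19; integrating factor μ = e^(15x).
(μ y)' = 19e^(15x) ⇒ μ y = (19/15)e^(15x) + C.
Divide by μ: y = 19/15 + Ce^(-15x).


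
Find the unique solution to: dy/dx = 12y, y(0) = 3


General solution of y' = 12y is y = Ce^(12x).
Apply y(0) = 3: C = 3.
Particular solution: y = 3e^(12x).


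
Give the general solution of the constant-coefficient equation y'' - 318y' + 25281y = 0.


Characteristic equation: r² - 318r + 25281 = 0, i.e. (r - 159)² = 0.
Repeated root r = 159; include an x factor for the second linearly independent solution.
General solution: y = (C₁ + C₂x)e^(159x).


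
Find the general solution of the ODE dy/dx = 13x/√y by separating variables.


Separate: √y dy = 13x dx.
Integrate: (2/3)y^(3/2) = (13/2)x² + C.


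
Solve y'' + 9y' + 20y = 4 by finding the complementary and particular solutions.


Characteristic roots of r² + 9r + 20 = 0 are -4, -5.
y_h = C₁e^(-4x) + C₂e^(-5x).
Constant forcing; try y_p = A. Then 20A = 4 ⇒ A = 1/5.
General solution: y = C₁e^(-4x) + C₂e^(-5x) + 1/5.


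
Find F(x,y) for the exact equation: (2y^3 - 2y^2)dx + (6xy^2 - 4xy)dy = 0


Check exactness: ∂M/∂y = 6y^2 - 4y and ∂N/∂x = 6y^2 - 4y; equal, so the equation is exact.
Integrate M with respect to x (treating y as constant): ∫M dx = 2xy^3 - 2xy^2 + h(y).
Differentiate w.r.t. y and set equal to N: all terms match, so h'(y) = 0 and h is a constant absorbed into C.
General solution: 2xy^3 - 2xy^2 = C.


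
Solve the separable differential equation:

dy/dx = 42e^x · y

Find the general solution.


Separate variables: dy/y = 42e^x dx.
Integrate: ln|y| = 42e^x + C₀.
Exponentiate: y = Ce^(42e^x).


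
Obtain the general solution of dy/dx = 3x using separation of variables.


Integrate both sides with respect to x: y = ∫ 3x dx = (3/2)x^2 + C.


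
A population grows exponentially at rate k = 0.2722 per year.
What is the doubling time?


Exponential growth: P(t) = P₀ e^(0.2722t). Set P(t)/P₀ = 2: e^(0.2722t) = 2.
Solve: t = ln(2)/0.2722 ≈ 2.55 years.


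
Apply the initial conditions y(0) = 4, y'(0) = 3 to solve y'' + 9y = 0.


Characteristic roots of r² + 9 = 0 are ±3i, so y = C₁cos(3x) + C₂sin(3x).
Apply y(0) = 4: C₁ = 4. Differentiate and apply y'(0) = 3: 3·C₂ = 3, so C₂ = 1.
Particular solution: y = 4cos(3x) + sin(3x).


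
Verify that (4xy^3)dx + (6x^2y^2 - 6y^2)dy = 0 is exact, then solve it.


Check exactness: ∂M/∂y = 12xy^2 and ∂N/∂x = 12xy^2; equal, so the equation is exact.
Integrate M with respect to x (treating y as constant): ∫M dx = 2x^2y^3 + h(y).
Differentiate w.r.t. y and set equal to N: the x-dependent terms already match, leaving h'(y) = -6y^2. Integrate: h(y) = -2y^3.
So F(x,y) = 2x^2y^3 - 2y^3.
General solution: 2x^2y^3 - 2y^3 = C.


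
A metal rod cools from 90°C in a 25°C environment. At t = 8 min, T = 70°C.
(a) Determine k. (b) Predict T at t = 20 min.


Newton's law: T(t) = T_a + (T₀ - T_a)e^(-kt).
(a) Use T(8) = 70: (70 - 25)/(90 - 25) = e^(-k·8), so k = -ln(0.692)/8 ≈ 0.0460.
(b) Apply k to t = 20: T(20) = 25 + (65)e^(-0.919) ≈ 50.9°C.


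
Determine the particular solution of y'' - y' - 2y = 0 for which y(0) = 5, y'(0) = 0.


Characteristic roots of r² - r - 2 = 0 are -1, 2.
General solution y = c₁ e^(-x) + c₂ e^(2x).
Apply y(0) = 5: c₁ + c₂ = 5. Apply y'(0) = 0: -1 c₁ + 2 c₂ = 0.
Solve: c₁ = 10/3, c₂ = 5/3.
Particular solution: y = (10/3)e^(-x) + (5/3)e^(2x).


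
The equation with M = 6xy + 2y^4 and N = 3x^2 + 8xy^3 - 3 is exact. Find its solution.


Check exactness: ∂M/∂y = 6x + 8y^3 and ∂N/∂x = 6x + 8y^3; equal, so the equation is exact.
Integrate M with respect to x (treating y as constant): ∫M dx = 3x^2y + 2xy^4 + h(y).
Differentiate w.r.t. y and set equal to N: the x-dependent terms already match, leaving h'(y) = -3. Integrate: h(y) = -3y.
So F(x,y) = 3x^2y + 2xy^4 - 3y.
General solution: 3x^2y + 2xy^4 - 3y = C.


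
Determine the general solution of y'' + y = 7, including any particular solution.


Homogeneous part: r² + 1 = 0 ⇒ r = ±1i, so y_h = C₁cos(x) + C₂sin(x).
Try constant y_p = A; plug in: 1A = 7 ⇒ A = 7.
General solution: y = C₁cos(x) + C₂sin(x) + 7.


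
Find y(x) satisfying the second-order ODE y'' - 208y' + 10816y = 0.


Characteristic equation: r² - 208r + 10816 = 0, i.e. (r - 104)² = 0.
Repeated root r = 104; include an x factor for the second linearly independent solution.
General solution: y = (C₁ + C₂x)e^(104x).


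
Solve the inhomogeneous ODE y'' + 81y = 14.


Homogeneous part: r² + 81 = 0 ⇒ r = ±9i, so y_h = C₁cos(9x) + C₂sin(9x).
Try constant y_p = A; plug in: 81A = 14 ⇒ A = 14/81.
General solution: y = C₁cos(9x) + C₂sin(9x) + 14/81.


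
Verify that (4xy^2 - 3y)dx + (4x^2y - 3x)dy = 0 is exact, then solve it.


Check exactness: ∂M/∂y = 8xy - 3 and ∂N/∂x = 8xy - 3; equal, so the equation is exact.
Integrate M with respect to x (treating y as constant): ∫M dx = 2x^2y^2 - 3xy + h(y).
Differentiate w.r.t. y and set equal to N: all terms match, so h'(y) = 0 and h is a constant absorbed into C.
General solution: 2x^2y^2 - 3xy = C.


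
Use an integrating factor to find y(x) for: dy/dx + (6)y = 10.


P(x) = 6, Q(x) = 10; integrating factor μ = e^(6x).
(μ y)' = 10e^(6x) ⇒ μ y = (5/3)e^(6x) + C.
Divide by μ: y = 5/3 + Ce^(-6x).


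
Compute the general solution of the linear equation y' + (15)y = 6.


P(x) = 15, Q(x) = 6; integrating factor μ = e^(15x).
(μ y)' = 6e^(15x) ⇒ μ y = (2/5)e^(15x) + C.
Divide by μ: y = 2/5 + Ce^(-15x).


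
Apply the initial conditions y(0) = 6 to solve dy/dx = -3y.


General solution of y' = -3y is y = Ce^(-3x).
Apply y(0) = 6: C = 6.
Particular solution: y = 6e^(-3x).


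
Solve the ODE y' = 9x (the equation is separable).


Integrate both sides with respect to x: y = ∫ 9x dx = (9/2)x^2 + C.


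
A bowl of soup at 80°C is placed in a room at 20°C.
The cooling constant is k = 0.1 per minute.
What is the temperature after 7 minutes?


Newton's law: dT/dt = -k(T - T_a) has solution T(t) = T_a + (T₀ - T_a)e^(-kt).
Plug in T_a = 20, T₀ = 80, k = 0.1, t = 7: T(7) = 20 + (60)e^(-0.70) ≈ 49.8°C.


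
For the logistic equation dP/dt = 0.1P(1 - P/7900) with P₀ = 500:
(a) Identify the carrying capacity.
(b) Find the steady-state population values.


Logistic ODE dP/dt = 0.1P(1 - P/7900) has equilibria where dP/dt = 0, i.e. P = 0 or P = 7900.
The coefficient (1 - P/K) = 0 when P = K, identifying K = 7900 as the carrying capacity.
(a) K = 7900; (b) equilibria P = 0 and P = 7900.


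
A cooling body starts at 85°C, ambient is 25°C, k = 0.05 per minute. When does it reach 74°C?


From T(t) = T_a + (T₀ - T_a)e^(-kt), set T(t) = 74:
(74 - 25) / (85 - 25) = e^(-0.05t), so t = -ln(0.817)/0.05 ≈ 4.1 minutes.


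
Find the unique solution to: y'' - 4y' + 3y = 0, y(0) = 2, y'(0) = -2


Characteristic roots of r² - 4r + 3 = 0 are 1, 3.
General solution y = c₁ e^(x) + c₂ e^(3x).
Apply y(0) = 2: c₁ + c₂ = 2. Apply y'(0) = -2: 1 c₁ + 3 c₂ = -2.
Solve: c₁ = 4, c₂ = -2.
Particular solution: y = 4e^(x) - 2e^(3x).


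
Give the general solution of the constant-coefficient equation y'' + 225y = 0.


Characteristic equation: r² + 225 = 0.
Discriminant is negative; roots r = 0 ± 15i (complex conjugate pair).
General solution uses e^(α x)(C₁ cos(β x) + C₂ sin(β x)): y = C₁cos(15x) + C₂sin(15x).


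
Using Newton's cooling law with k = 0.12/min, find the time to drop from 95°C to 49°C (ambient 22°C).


From T(t) = T_a + (T₀ - T_a)e^(-kt), set T(t) = 49:
(49 - 22) / (95 - 22) = e^(-0.12t), so t = -ln(0.370)/0.12 ≈ 8.3 minutes.


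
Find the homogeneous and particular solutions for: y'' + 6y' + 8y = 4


Characteristic roots of r² + 6r + 8 = 0 are -4, -2.
y_h = C₁e^(-4x) + C₂e^(-2x).
Constant forcing; try y_p = A. Then 8A = 4 ⇒ A = 1/2.
General solution: y = C₁e^(-4x) + C₂e^(-2x) + 1/2.


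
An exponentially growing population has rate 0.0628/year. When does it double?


Exponential growth: P(t) = P₀ e^(0.0628t). Set P(t)/P₀ = 2: e^(0.0628t) = 2.
Solve: t = ln(2)/0.0628 ≈ 11.04 years.


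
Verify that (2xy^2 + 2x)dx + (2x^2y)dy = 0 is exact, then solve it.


Check exactness: ∂M/∂y = 4xy and ∂N/∂x = 4xy; equal, so the equation is exact.
Integrate M with respect to x (treating y as constant): ∫M dx = x^2y^2 + x^2 + h(y).
Differentiate w.r.t. y and set equal to N: all terms match, so h'(y) = 0 and h is a constant absorbed into C.
General solution: x^2y^2 + x^2 = C.


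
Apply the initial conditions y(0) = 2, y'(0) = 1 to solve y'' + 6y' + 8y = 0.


Characteristic roots of r² + 6r + 8 = 0 are -2, -4.
General solution y = c₁ e^(-2x) + c₂ e^(-4x).
Apply y(0) = 2: c₁ + c₂ = 2. Apply y'(0) = 1: -2 c₁ - 4 c₂ = 1.
Solve: c₁ = 9/2, c₂ = -5/2.
Particular solution: y = (9/2)e^(-2x) - (5/2)e^(-4x).


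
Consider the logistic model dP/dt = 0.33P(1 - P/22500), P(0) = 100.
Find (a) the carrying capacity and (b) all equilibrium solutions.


Logistic ODE dP/dt = 0.33P(1 - P/22500) has equilibria where dP/dt = 0, i.e. P = 0 or P = 22500.
The coefficient (1 - P/K) = 0 when P = K, identifying K = 22500 as the carrying capacity.
(a) K = 22500; (b) equilibria P = 0 and P = 22500.


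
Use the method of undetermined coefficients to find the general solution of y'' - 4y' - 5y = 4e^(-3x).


Characteristic roots of r² - 4r - 5 = 0 are -1, 5.
y_h = C₁e^(-x) + C₂e^(5x).
Forcing exponent -3 is not a characteristic root; try y_p = Ae^(-3x).
Substitute: A·(9 + (-4)·-3 + (-5)) = A·16 = 4, so A = 1/4.
General solution: y = C₁e^(-x) + C₂e^(5x) + (1/4)e^(-3x).


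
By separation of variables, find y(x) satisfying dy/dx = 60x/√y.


Separate: √y dy = 60x dx.
Integrate: (2/3)y^(3/2) = 30x² + C.


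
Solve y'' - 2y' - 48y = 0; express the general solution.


Characteristic equation: r² - 2r - 48 = 0.
Factor: (r + 6)(r - 8) = 0 ⇒ r = -6, 8 (distinct real).
General solution: y = C₁e^(-6x) + C₂e^(8x).


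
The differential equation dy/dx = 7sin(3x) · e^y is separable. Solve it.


Separate: e^(-y) dy = 7sin(3x) dx.
Integrate: -e^(-y) = -(7/3)cos(3x) + C₀.
Rearrange: e^(-y) = (7/3)cos(3x) + C.


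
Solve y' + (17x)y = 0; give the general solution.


P(x) = 17x ⇒ μ = e^((17/2)x²).
Q(x) = 0 so μ y is constant: y = Ce^(-(17/2)x²).


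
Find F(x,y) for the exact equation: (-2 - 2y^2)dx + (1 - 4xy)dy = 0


Check exactness: ∂M/∂y = -4y and ∂N/∂x = -4y; equal, so the equation is exact.
Integrate M with respect to x (treating y as constant): ∫M dx = -2x - 2xy^2 + h(y).
Differentiate w.r.t. y and set equal to N: the x-dependent terms already match, leaving h'(y) = 1. Integrate: h(y) = y.
So F(x,y) = -2x + y - 2xy^2.
General solution: -2x + y - 2xy^2 = C.


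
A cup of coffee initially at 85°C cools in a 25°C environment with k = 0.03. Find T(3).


Newton's law: dT/dt = -k(T - T_a) has solution T(t) = T_a + (T₀ - T_a)e^(-kt).
Plug in T_a = 25, T₀ = 85, k = 0.03, t = 3: T(3) = 25 + (60)e^(-0.09) ≈ 79.8°C.


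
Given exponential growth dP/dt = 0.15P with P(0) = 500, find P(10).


The ODE dP/dt = 0.15P has solution P(t) = P(0)e^(0.15t).
Substitute P(0) = 500 and t = 10: P(10) = 500 e^(1.50) ≈ 2241.


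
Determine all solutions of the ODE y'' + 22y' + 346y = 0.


Characteristic equation: r² + 22r + 346 = 0.
Discriminant is negative; roots r = -11 ± 15i (complex conjugate pair).
General solution uses e^(α x)(C₁ cos(β x) + C₂ sin(β x)): y = e^(-11x)(C₁cos(15x) + C₂sin(15x)).


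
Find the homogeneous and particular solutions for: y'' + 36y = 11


Homogeneous part: r² + 36 = 0 ⇒ r = ±6i, so y_h = C₁cos(6x) + C₂sin(6x).
Try constant y_p = A; plug in: 36A = 11 ⇒ A = 11/36.
General solution: y = C₁cos(6x) + C₂sin(6x) + 11/36.


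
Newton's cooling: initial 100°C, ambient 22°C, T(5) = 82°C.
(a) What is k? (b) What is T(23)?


Newton's law: T(t) = T_a + (T₀ - T_a)e^(-kt).
(a) Use T(5) = 82: (82 - 22)/(100 - 22) = e^(-k·5), so k = -ln(0.769)/5 ≈ 0.0525.
(b) Apply k to t = 23: T(23) = 22 + (78)e^(-1.207) ≈ 45.3°C.


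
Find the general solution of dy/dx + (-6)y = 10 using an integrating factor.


P(x) = -6 ⇒ μ = e^(-6x).
(μ y)' = 10e^(-6x) ⇒ μ y = -(5/3)e^(-6x) + C.
Divide by μ: y = -5/3 + Ce^(6x).


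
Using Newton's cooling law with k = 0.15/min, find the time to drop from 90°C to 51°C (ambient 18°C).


From T(t) = T_a + (T₀ - T_a)e^(-kt), set T(t) = 51:
(51 - 18) / (90 - 18) = e^(-0.15t), so t = -ln(0.458)/0.15 ≈ 5.2 minutes.


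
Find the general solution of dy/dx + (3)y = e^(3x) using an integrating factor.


P(x) = 3 ⇒ μ = e^(3x).
(μ y)' = e^(6x) ⇒ μ y = e^(6x)/6 + C.
Divide by μ: y = (1/6)e^(3x) + Ce^(-3x).


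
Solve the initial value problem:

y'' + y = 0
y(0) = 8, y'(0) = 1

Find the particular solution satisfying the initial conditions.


Characteristic roots of r² + 1 = 0 are ±1i, so y = C₁cos(x) + C₂sin(x).
Apply y(0) = 8: C₁ = 8. Differentiate and apply y'(0) = 1: 1·C₂ = 1, so C₂ = 1.
Particular solution: y = 8cos(x) + sin(x).


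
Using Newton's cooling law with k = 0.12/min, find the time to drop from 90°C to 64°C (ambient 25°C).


From T(t) = T_a + (T₀ - T_a)e^(-kt), set T(t) = 64:
(64 - 25) / (90 - 25) = e^(-0.12t), so t = -ln(0.600)/0.12 ≈ 4.3 minutes.


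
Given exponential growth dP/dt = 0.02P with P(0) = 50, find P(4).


The ODE dP/dt = 0.02P has solution P(t) = P(0)e^(0.02t).
Substitute P(0) = 50 and t = 4: P(4) = 50 e^(0.08) ≈ 54.


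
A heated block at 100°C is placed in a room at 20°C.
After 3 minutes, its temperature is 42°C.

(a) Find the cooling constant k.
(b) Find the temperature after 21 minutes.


Newton's law: T(t) = T_a + (T₀ - T_a)e^(-kt).
(a) Use T(3) = 42: (42 - 20)/(100 - 20) = e^(-k·3), so k = -ln(0.275)/3 ≈ 0.4303.
(b) Apply k to t = 21: T(21) = 20 + (80)e^(-9.037) ≈ 20.0°C.


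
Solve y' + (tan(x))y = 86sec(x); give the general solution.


P(x) = tan(x) ⇒ μ = e^(∫tan(x)dx) = sec(x).
(sec(x) y)' = 86sec²(x) ⇒ sec(x) y = 86tan(x) + C.
Multiply by cos(x): y = 86sin(x) + C·cos(x).


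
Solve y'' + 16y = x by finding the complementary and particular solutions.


Homogeneous: r² + 16 = 0 ⇒ r = ±4i, y_h = C₁cos(4x) + C₂sin(4x).
Polynomial forcing; try y_p = Ax + B. Then y_p'' + 16 y_p = 16(Ax + B) = x, so B = 0 and A = 1/16.
General solution: y = C₁cos(4x) + C₂sin(4x) + (1/16)x.


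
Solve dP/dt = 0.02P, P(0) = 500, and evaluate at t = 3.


The ODE dP/dt = 0.02P has solution P(t) = P(0)e^(0.02t).
Substitute P(0) = 500 and t = 3: P(3) = 500 e^(0.06) ≈ 531.


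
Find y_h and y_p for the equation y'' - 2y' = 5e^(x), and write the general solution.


Characteristic roots of r² - 2r = 0 are 2, 0.
y_h = C₁e^(2x) + C₂.
Forcing exponent 1 is not a characteristic root; try y_p = Ae^(x).
Substitute: A·(1 + (-2)·1 + (0)) = A·-1 = 5, so A = -5.
General solution: y = C₁e^(2x) + C₂ - 5e^(x).


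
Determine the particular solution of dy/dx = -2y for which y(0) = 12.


General solution of y' = -2y is y = Ce^(-2x).
Apply y(0) = 12: C = 12.
Particular solution: y = 12e^(-2x).


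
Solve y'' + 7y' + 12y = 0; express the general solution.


Characteristic equation: r² + 7r + 12 = 0.
Factor: (r + 3)(r + 4) = 0 ⇒ r = -3, -4 (distinct real).
General solution: y = C₁e^(-3x) + C₂e^(-4x).


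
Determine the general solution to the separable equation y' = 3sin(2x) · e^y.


Separate: e^(-y) dy = 3sin(2x) dx.
Integrate: -e^(-y) = -(3/2)cos(2x) + C₀.
Rearrange: e^(-y) = (3/2)cos(2x) + C.


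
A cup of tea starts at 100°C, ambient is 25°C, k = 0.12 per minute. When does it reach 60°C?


From T(t) = T_a + (T₀ - T_a)e^(-kt), set T(t) = 60:
(60 - 25) / (100 - 25) = e^(-0.12t), so t = -ln(0.467)/0.12 ≈ 6.4 minutes.


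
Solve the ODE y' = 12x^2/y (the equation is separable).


Separate variables: y dy = 12x^2 dx.
Integrate both sides: y²/2 = 4x^3 + C₀.
Multiply by 2: y² = 8x^3 + C.


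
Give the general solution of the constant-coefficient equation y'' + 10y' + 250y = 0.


Characteristic equation: r² + 10r + 250 = 0.
Discriminant is negative; roots r = -5 ± 15i (complex conjugate pair).
General solution uses e^(α x)(C₁ cos(β x) + C₂ sin(β x)): y = e^(-5x)(C₁cos(15x) + C₂sin(15x)).


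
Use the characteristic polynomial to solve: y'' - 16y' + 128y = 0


Characteristic equation: r² - 16r + 128 = 0.
Discriminant is negative; roots r = 8 ± 8i (complex conjugate pair).
General solution uses e^(α x)(C₁ cos(β x) + C₂ sin(β x)): y = e^(8x)(C₁cos(8x) + C₂sin(8x)).


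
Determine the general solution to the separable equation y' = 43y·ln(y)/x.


Separate: dy/[y ln(y)] = 43 dx/x.
Substitute u = ln(y): du/u = 43 dx/x.
Integrate: ln|ln(y)| = 43ln|x| + C₀, hence ln(y) = C·x^43.


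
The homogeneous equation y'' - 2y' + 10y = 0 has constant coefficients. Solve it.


Characteristic equation: r² - 2r + 10 = 0.
Discriminant is negative; roots r = 1 ± 3i (complex conjugate pair).
General solution uses e^(α x)(C₁ cos(β x) + C₂ sin(β x)): y = e^(x)(C₁cos(3x) + C₂sin(3x)).


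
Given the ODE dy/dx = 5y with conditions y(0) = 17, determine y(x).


General solution of y' = 5y is y = Ce^(5x).
Apply y(0) = 17: C = 17.
Particular solution: y = 17e^(5x).


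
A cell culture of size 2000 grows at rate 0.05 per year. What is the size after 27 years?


The ODE dP/dt = 0.05P has solution P(t) = P(0)e^(0.05t).
Substitute P(0) = 2000 and t = 27: P(27) = 2000 e^(1.35) ≈ 7715.


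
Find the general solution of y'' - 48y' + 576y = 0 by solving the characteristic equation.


Characteristic equation: r² - 48r + 576 = 0, i.e. (r - 24)² = 0.
Repeated root r = 24; include an x factor for the second linearly independent solution.
General solution: y = (C₁ + C₂x)e^(24x).


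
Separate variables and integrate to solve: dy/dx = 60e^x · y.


Separate variables: dy/y = 60e^x dx.
Integrate: ln|y| = 60e^x + C₀.
Exponentiate: y = Ce^(60e^x).


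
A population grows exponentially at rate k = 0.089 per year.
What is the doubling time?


Exponential growth: P(t) = P₀ e^(0.089t). Set P(t)/P₀ = 2: e^(0.089t) = 2.
Solve: t = ln(2)/0.089 ≈ 7.79 years.


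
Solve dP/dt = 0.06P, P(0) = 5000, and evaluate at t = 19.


The ODE dP/dt = 0.06P has solution P(t) = P(0)e^(0.06t).
Substitute P(0) = 5000 and t = 19: P(19) = 5000 e^(1.14) ≈ 15634.


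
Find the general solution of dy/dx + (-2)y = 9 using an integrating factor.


P(x) = -2 ⇒ μ = e^(-2x).
(μ y)' = 9e^(-2x) ⇒ μ y = -(9/2)e^(-2x) + C.
Divide by μ: y = -9/2 + Ce^(2x).


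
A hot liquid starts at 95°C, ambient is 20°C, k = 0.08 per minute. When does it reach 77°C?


From T(t) = T_a + (T₀ - T_a)e^(-kt), set T(t) = 77:
(77 - 20) / (95 - 20) = e^(-0.08t), so t = -ln(0.760)/0.08 ≈ 3.4 minutes.


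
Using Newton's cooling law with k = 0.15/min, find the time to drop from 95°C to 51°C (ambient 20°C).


From T(t) = T_a + (T₀ - T_a)e^(-kt), set T(t) = 51:
(51 - 20) / (95 - 20) = e^(-0.15t), so t = -ln(0.413)/0.15 ≈ 5.9 minutes.


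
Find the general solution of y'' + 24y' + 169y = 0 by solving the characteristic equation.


Characteristic equation: r² + 24r + 169 = 0.
Discriminant is negative; roots r = -12 ± 5i (complex conjugate pair).
General solution uses e^(α x)(C₁ cos(β x) + C₂ sin(β x)): y = e^(-12x)(C₁cos(5x) + C₂sin(5x)).


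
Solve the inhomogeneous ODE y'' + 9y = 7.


Homogeneous part: r² + 9 = 0 ⇒ r = ±3i, so y_h = C₁cos(3x) + C₂sin(3x).
Try constant y_p = A; plug in: 9A = 7 ⇒ A = 7/9.
General solution: y = C₁cos(3x) + C₂sin(3x) + 7/9.


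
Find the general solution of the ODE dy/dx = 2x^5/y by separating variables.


Separate variables: y dy = 2x^5 dx.
Integrate both sides: y²/2 = (1/3)x^6 + C₀.
Multiply by 2: y² = (2/3)x^6 + C.


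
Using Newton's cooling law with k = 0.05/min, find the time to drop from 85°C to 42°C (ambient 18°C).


From T(t) = T_a + (T₀ - T_a)e^(-kt), set T(t) = 42:
(42 - 18) / (85 - 18) = e^(-0.05t), so t = -ln(0.358)/0.05 ≈ 20.5 minutes.


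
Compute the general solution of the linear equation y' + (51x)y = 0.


P(x) = 51x ⇒ μ = e^((51/2)x²).
Q(x) = 0 so μ y is constant: y = Ce^(-(51/2)x²).


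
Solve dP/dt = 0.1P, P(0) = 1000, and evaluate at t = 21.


The ODE dP/dt = 0.1P has solution P(t) = P(0)e^(0.1t).
Substitute P(0) = 1000 and t = 21: P(21) = 1000 e^(2.10) ≈ 8166.


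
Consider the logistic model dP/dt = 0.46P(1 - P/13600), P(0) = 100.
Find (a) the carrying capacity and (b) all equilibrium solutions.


Logistic ODE dP/dt = 0.46P(1 - P/13600) has equilibria where dP/dt = 0, i.e. P = 0 or P = 13600.
The coefficient (1 - P/K) = 0 when P = K, identifying K = 13600 as the carrying capacity.
(a) K = 13600; (b) equilibria P = 0 and P = 13600.


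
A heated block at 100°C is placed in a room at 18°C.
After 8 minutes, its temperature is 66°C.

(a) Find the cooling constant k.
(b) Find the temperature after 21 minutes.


Newton's law: T(t) = T_a + (T₀ - T_a)e^(-kt).
(a) Use T(8) = 66: (66 - 18)/(100 - 18) = e^(-k·8), so k = -ln(0.585)/8 ≈ 0.0669.
(b) Apply k to t = 21: T(21) = 18 + (82)e^(-1.406) ≈ 38.1°C.


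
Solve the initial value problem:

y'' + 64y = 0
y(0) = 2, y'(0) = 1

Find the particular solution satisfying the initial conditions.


Characteristic roots of r² + 64 = 0 are ±8i, so y = C₁cos(8x) + C₂sin(8x).
Apply y(0) = 2: C₁ = 2. Differentiate and apply y'(0) = 1: 8·C₂ = 1, so C₂ = 1/8.
Particular solution: y = 2cos(8x) + (1/8)sin(8x).


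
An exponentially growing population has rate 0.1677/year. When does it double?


Exponential growth: P(t) = P₀ e^(0.1677t). Set P(t)/P₀ = 2: e^(0.1677t) = 2.
Solve: t = ln(2)/0.1677 ≈ 4.13 years.


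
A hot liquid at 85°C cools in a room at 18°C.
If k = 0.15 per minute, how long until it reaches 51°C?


From T(t) = T_a + (T₀ - T_a)e^(-kt), set T(t) = 51:
(51 - 18) / (85 - 18) = e^(-0.15t), so t = -ln(0.493)/0.15 ≈ 4.7 minutes.


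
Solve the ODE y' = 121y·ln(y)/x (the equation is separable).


Separate: dy/[y ln(y)] = 121 dx/x.
Substitute u = ln(y): du/u = 121 dx/x.
Integrate: ln|ln(y)| = 121ln|x| + C₀, hence ln(y) = C·x^121.


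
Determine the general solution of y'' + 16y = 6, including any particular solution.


Homogeneous part: r² + 16 = 0 ⇒ r = ±4i, so y_h = C₁cos(4x) + C₂sin(4x).
Try constant y_p = A; plug in: 16A = 6 ⇒ A = 3/8.
General solution: y = C₁cos(4x) + C₂sin(4x) + 3/8.


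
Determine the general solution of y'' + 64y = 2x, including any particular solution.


Homogeneous: r² + 64 = 0 ⇒ r = ±8i, y_h = C₁cos(8x) + C₂sin(8x).
Polynomial forcing; try y_p = Ax + B. Then y_p'' + 64 y_p = 64(Ax + B) = 2x, so B = 0 and A = 1/32.
General solution: y = C₁cos(8x) + C₂sin(8x) + (1/32)x.


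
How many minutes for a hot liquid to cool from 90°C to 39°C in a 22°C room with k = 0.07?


From T(t) = T_a + (T₀ - T_a)e^(-kt), set T(t) = 39:
(39 - 22) / (90 - 22) = e^(-0.07t), so t = -ln(0.250)/0.07 ≈ 19.8 minutes.


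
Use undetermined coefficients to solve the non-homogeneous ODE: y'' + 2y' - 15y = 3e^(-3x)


Characteristic roots of r² + 2r - 15 = 0 are -5, 3.
y_h = C₁e^(-5x) + C₂e^(3x).
Forcing exponent -3 is not a characteristic root; try y_p = Ae^(-3x).
Substitute: A·(9 + (2)·-3 + (-15)) = A·-12 = 3, so A = -1/4.
General solution: y = C₁e^(-5x) + C₂e^(3x) - (1/4)e^(-3x).


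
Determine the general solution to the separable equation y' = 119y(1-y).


Separate: dy/[y(1-y)] = 119 dx.
Partial fractions: 1/[y(1-y)] = 1/y + 1/(1-y).
Integrate: ln|y/(1-y)| = 119x + C₀.
Solve for y: y = 1/(1 + Ce^(-119x)).


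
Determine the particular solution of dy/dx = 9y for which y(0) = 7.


General solution of y' = 9y is y = Ce^(9x).
Apply y(0) = 7: C = 7.
Particular solution: y = 7e^(9x).


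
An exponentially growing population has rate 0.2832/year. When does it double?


Exponential growth: P(t) = P₀ e^(0.2832t). Set P(t)/P₀ = 2: e^(0.2832t) = 2.
Solve: t = ln(2)/0.2832 ≈ 2.45 years.


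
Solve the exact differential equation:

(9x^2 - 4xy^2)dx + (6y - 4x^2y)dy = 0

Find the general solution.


Check exactness: ∂M/∂y = -8xy and ∂N/∂x = -8xy; equal, so the equation is exact.
Integrate M with respect to x (treating y as constant): ∫M dx = 3x^3 - 2x^2y^2 + h(y).
Differentiate w.r.t. y and set equal to N: the x-dependent terms already match, leaving h'(y) = 6y. Integrate: h(y) = 3y^2.
So F(x,y) = 3y^2 + 3x^3 - 2x^2y^2.
General solution: 3y^2 + 3x^3 - 2x^2y^2 = C.


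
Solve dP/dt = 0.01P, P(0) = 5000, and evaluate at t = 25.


The ODE dP/dt = 0.01P has solution P(t) = P(0)e^(0.01t).
Substitute P(0) = 5000 and t = 25: P(25) = 5000 e^(0.25) ≈ 6420.


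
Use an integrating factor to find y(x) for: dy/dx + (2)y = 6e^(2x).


P(x) = 2 ⇒ μ = e^(2x).
(μ y)' = 6e^(4x) ⇒ μ y = (6/4)e^(4x) + C.
Divide by μ: y = (3/2)e^(2x) + Ce^(-2x).


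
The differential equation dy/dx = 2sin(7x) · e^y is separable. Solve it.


Separate: e^(-y) dy = 2sin(7x) dx.
Integrate: -e^(-y) = -(2/7)cos(7x) + C₀.
Rearrange: e^(-y) = (2/7)cos(7x) + C.


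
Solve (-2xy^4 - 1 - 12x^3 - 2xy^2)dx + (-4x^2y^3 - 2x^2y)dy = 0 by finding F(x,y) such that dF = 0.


Check exactness: ∂M/∂y = -8xy^3 - 4xy and ∂N/∂x = -8xy^3 - 4xy; equal, so the equation is exact.
Integrate M with respect to x (treating y as constant): ∫M dx = -x^2y^4 - x - 3x^4 - x^2y^2 + h(y).
Differentiate w.r.t. y and set equal to N: all terms match, so h'(y) = 0 and h is a constant absorbed into C.
General solution: -x^2y^4 - x - 3x^4 - x^2y^2 = C.


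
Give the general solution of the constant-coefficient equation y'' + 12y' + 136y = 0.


Characteristic equation: r² + 12r + 136 = 0.
Discriminant is negative; roots r = -6 ± 10i (complex conjugate pair).
General solution uses e^(α x)(C₁ cos(β x) + C₂ sin(β x)): y = e^(-6x)(C₁cos(10x) + C₂sin(10x)).
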